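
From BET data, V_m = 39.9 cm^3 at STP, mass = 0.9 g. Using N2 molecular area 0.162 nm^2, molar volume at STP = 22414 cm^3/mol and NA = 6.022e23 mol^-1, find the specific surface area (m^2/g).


Number of moles in monolayer = V_m / 22414 = 39.9 / 22414 = 0.00178014
Number of molecules = moles * NA = 0.00178014 * 6.022e23
SA = molecules * sigma / mass
SA = (39.9 / 22414) * 6.022e23 * 0.162e-18 / 0.9
SA = 193.0 m^2/g

193.0


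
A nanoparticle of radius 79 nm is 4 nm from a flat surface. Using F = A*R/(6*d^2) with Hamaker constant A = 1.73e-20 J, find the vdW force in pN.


Convert to SI: R = 79 nm = 7.9e-08 m, d = 4 nm = 4e-09 m
F = A * R / (6 * d^2)
F = 1.73e-20 * 7.9e-08 / (6 * (4e-09)^2)
F = 1.42365e-11 N = 14.236 pN

14.236


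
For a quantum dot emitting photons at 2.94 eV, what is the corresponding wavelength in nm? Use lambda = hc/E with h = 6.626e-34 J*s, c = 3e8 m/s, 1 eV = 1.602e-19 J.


Convert energy: E = 2.94 eV = 2.94 * 1.602e-19 = 4.70988e-19 J
lambda = h*c / E = 6.626e-34 * 3e8 / 4.70988e-19
lambda = 4.22049e-07 m = 422.0 nm

422.0


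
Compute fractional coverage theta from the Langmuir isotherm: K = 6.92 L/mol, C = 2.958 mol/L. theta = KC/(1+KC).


Langmuir isotherm: theta = K*C / (1 + K*C)
K*C = 6.92 * 2.958 = 20.46936
theta = 20.46936 / (1 + 20.46936) = 20.46936 / 21.46936
theta = 0.9534

0.9534


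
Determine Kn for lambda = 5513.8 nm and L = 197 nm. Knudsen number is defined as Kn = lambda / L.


Knudsen number Kn = lambda / L
Kn = 5513.8 / 197
Kn = 27.9888

27.9888


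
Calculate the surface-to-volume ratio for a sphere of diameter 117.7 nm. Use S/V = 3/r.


Radius r = 117.7/2 = 58.85 nm
S/V = 3 / r = 3 / 58.85
S/V = 0.051 nm^-1

0.051


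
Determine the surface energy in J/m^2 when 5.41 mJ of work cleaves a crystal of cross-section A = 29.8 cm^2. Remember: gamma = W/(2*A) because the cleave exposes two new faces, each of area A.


Convert: A = 29.8 cm^2 = 0.00298 m^2, W = 5.41 mJ = 0.00541 J
Cleaving exposes two faces of area A, so total new surface = 2*A and gamma = W / (2*A)
gamma = 0.00541 / (2 * 0.00298)
gamma = 0.908 J/m^2

0.908


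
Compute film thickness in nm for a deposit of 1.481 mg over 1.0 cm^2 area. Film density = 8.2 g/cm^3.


Convert: m = 1.481 mg = 1.4810e-06 kg, A = 1.0 cm^2 = 1.0000e-04 m^2, rho = 8.2 g/cm^3 = 8200 kg/m^3
t = m / (A * rho)
t = 1.4810e-06 / (1.0000e-04 * 8200)
t = 1.8061e-06 m = 1806.1 nm

1806.1


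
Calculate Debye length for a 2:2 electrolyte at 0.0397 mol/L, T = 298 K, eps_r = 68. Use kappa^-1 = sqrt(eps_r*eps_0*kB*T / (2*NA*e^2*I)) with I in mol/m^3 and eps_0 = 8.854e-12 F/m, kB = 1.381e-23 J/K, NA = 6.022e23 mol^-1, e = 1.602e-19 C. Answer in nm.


Ionic strength I = 0.0397 * 2^2 * 1000 = 158.8 mol/m^3
kappa^-1 = sqrt(68 * 8.854e-12 * 1.381e-23 * 298 / (2 * 6.022e23 * (1.602e-19)^2 * 158.8))
kappa^-1 = 0.71 nm

0.71


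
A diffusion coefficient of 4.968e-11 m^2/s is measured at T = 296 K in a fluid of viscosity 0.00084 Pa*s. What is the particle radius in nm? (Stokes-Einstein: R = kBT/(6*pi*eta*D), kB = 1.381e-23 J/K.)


Stokes-Einstein: R = kB*T / (6*pi*eta*D)
R = 1.381e-23 * 296 / (6 * pi * 0.00084 * 4.968e-11)
R = 5.19665e-09 m = 5.2 nm

5.2


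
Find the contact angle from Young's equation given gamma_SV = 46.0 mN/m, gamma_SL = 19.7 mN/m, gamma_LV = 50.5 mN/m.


cos(theta) = (gamma_SV - gamma_SL) / gamma_LV
cos(theta) = (46.0 - 19.7) / 50.5
cos(theta) = 0.520792
theta = arccos(0.520792) = 58.61 degrees

58.61


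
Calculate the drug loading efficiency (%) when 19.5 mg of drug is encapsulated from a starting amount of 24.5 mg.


Drug loading efficiency = (drug loaded / drug initial) * 100
DLE = 19.5 / 24.5 * 100
DLE = 0.7959 * 100
DLE = 79.59%

79.59


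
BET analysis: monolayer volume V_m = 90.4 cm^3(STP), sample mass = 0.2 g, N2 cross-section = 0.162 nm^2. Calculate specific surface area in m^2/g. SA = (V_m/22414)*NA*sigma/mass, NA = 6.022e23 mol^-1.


Number of moles in monolayer = V_m / 22414 = 90.4 / 22414 = 0.00403319
Number of molecules = moles * NA = 0.00403319 * 6.022e23
SA = molecules * sigma / mass
SA = (90.4 / 22414) * 6.022e23 * 0.162e-18 / 0.2
SA = 1967.3 m^2/g

1967.3


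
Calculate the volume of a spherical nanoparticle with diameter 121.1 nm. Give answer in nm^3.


Radius r = 121.1/2 = 60.55 nm
Volume V = (4/3) * pi * r^3
V = (4/3) * pi * (60.55)^3
V = 929888.87 nm^3

929888.87


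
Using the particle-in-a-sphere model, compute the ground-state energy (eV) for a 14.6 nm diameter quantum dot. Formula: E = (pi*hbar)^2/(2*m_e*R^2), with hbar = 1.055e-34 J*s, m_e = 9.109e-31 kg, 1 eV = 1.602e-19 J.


Radius R = 14.6/2 = 7.3 nm = 7.3e-09 m
E = (pi * 1.055e-34)^2 / (2 * 9.109e-31 * (7.3e-09)^2)
E(J) = 1.13151e-21
E = E(J) / 1.602e-19 = 0.0071 eV

0.0071


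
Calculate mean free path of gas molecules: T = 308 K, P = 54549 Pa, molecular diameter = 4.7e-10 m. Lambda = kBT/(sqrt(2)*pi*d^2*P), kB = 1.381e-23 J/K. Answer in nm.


Mean free path: lambda = kB*T / (sqrt(2) * pi * d^2 * P)
lambda = 1.381e-23 * 308 / (sqrt(2) * pi * (4.7e-10)^2 * 54549)
lambda = 7.94506e-08 m
lambda = 79.45 nm

79.45


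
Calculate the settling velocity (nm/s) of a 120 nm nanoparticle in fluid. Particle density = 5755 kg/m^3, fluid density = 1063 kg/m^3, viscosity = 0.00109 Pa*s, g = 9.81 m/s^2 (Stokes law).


Radius R = 120/2 nm = 6e-08 m
Density difference = 5755 - 1063 = 4692 kg/m^3
v = 2 * R^2 * (rho_p - rho_f) * g / (9 * eta)
v = 2 * (6e-08)^2 * 4692 * 9.81 / (9 * 0.00109)
v = 3.37824e-08 m/s = 33.7824 nm/s

33.7824


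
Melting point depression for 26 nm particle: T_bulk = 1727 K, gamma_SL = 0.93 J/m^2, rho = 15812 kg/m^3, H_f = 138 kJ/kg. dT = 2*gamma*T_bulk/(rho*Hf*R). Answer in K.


Radius R = 26/2 = 13 nm = 1.3e-08 m
Convert H_f = 138 kJ/kg = 138000 J/kg
dT = 2 * gamma_SL * T_bulk / (rho * H_f * R)
dT = 2 * 0.93 * 1727 / (15812 * 138000 * 1.3e-08)
dT = 113.2 K

113.2


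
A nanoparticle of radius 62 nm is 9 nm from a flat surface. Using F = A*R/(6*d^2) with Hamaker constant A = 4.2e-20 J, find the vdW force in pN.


Convert to SI: R = 62 nm = 6.2e-08 m, d = 9 nm = 9e-09 m
F = A * R / (6 * d^2)
F = 4.2e-20 * 6.2e-08 / (6 * (9e-09)^2)
F = 5.35802e-12 N = 5.358 pN

5.358


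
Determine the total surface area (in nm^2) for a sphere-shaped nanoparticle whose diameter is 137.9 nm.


Radius r = 137.9/2 = 68.95 nm
Surface area SA = 4 * pi * r^2
SA = 4 * pi * (68.95)^2
SA = 59741.81 nm^2

59741.81


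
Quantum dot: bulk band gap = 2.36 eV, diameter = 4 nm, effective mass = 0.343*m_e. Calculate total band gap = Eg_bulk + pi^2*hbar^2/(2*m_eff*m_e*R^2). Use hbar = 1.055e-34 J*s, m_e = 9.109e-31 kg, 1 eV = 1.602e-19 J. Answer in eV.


Radius R = 4/2 nm = 2e-09 m
Confinement energy dE = pi^2 * hbar^2 / (2 * m_eff * m_e * R^2)
dE = pi^2 * (1.055e-34)^2 / (2 * 0.343 * 9.109e-31 * (2e-09)^2) J, divided by 1.602e-19 J/eV
dE = 0.2743 eV
Total band gap = E_g(bulk) + dE = 2.36 + 0.2743 = 2.6343 eV

2.6343


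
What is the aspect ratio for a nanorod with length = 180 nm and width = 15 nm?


Aspect ratio AR = length / diameter
AR = 180 / 15
AR = 12.0

12.0


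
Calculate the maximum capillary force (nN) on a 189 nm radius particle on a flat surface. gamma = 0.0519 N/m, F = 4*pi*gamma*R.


Convert radius: R = 189 nm = 1.89e-07 m
F = 4 * pi * gamma * R
F = 4 * pi * 0.0519 * 1.89e-07
F = 1.23265e-07 N = 123.2648 nN

123.2648


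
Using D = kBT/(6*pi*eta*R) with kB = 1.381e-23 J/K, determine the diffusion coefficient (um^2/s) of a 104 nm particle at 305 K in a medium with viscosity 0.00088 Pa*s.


Radius R = 104/2 = 52 nm = 5.2e-08 m
D = kB*T / (6*pi*eta*R)
D = 1.381e-23 * 305 / (6 * pi * 0.00088 * 5.2e-08)
D = 4.88322e-12 m^2/s = 4.883 um^2/s

4.883


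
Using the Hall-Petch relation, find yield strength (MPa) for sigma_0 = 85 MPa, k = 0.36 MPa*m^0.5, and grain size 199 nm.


d = 199 nm = 1.99e-07 m
sqrt(d) = 0.0004460942
Hall-Petch contribution = k / sqrt(d) = 0.36 / 0.0004460942 = 807.0 MPa
sigma = sigma_0 + k/sqrt(d) = 85 + 807.0 = 892.0 MPa

892.0


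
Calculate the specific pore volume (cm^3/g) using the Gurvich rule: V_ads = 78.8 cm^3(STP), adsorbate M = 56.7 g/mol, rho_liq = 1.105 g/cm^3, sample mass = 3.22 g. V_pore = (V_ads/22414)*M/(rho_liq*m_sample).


Moles adsorbed n = V_ads / 22414 = 78.8 / 22414 = 3.515660e-03 mol
Liquid volume V_liq = n * M / rho_liq = 3.515660e-03 * 56.7 / 1.105 = 0.18040 cm^3
Specific pore volume V_pore = V_liq / m_sample = 0.18040 / 3.22
V_pore = 0.056 cm^3/g

0.056


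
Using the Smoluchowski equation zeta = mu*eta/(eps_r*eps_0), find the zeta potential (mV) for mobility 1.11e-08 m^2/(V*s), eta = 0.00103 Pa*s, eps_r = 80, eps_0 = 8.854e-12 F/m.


Smoluchowski equation: zeta = mu * eta / (eps_r * eps_0)
zeta = 1.11e-08 * 0.00103 / (80 * 8.854e-12)
zeta = 0.016141 V = 16.14 mV

16.14


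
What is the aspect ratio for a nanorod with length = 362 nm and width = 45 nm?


Aspect ratio AR = length / diameter
AR = 362 / 45
AR = 8.04

8.04


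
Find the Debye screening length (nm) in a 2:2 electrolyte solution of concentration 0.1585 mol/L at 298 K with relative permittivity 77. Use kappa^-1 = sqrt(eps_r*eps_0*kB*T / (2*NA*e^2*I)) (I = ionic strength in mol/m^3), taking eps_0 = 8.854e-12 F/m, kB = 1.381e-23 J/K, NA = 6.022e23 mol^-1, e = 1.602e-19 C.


Ionic strength I = 0.1585 * 2^2 * 1000 = 634 mol/m^3
kappa^-1 = sqrt(77 * 8.854e-12 * 1.381e-23 * 298 / (2 * 6.022e23 * (1.602e-19)^2 * 634))
kappa^-1 = 0.378 nm

0.378


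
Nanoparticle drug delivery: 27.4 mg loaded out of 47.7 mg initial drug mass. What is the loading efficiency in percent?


Drug loading efficiency = (drug loaded / drug initial) * 100
DLE = 27.4 / 47.7 * 100
DLE = 0.5744 * 100
DLE = 57.44%

57.44


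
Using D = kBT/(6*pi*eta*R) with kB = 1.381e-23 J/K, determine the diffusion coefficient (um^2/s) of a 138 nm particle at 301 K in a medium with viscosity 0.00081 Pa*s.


Radius R = 138/2 = 69 nm = 6.9e-08 m
D = kB*T / (6*pi*eta*R)
D = 1.381e-23 * 301 / (6 * pi * 0.00081 * 6.9e-08)
D = 3.94571e-12 m^2/s = 3.946 um^2/s

3.946


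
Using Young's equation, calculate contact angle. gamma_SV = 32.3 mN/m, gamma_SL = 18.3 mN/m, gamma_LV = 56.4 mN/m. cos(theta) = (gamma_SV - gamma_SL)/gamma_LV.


cos(theta) = (gamma_SV - gamma_SL) / gamma_LV
cos(theta) = (32.3 - 18.3) / 56.4
cos(theta) = 0.248227
theta = arccos(0.248227) = 75.63 degrees

75.63


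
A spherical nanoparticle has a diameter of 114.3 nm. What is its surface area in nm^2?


Radius r = 114.3/2 = 57.15 nm
Surface area SA = 4 * pi * r^2
SA = 4 * pi * (57.15)^2
SA = 41043.31 nm^2

41043.31


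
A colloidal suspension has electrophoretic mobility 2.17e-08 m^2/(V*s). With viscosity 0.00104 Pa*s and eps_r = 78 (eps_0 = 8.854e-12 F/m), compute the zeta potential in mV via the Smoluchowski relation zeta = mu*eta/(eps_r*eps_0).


Smoluchowski equation: zeta = mu * eta / (eps_r * eps_0)
zeta = 2.17e-08 * 0.00104 / (78 * 8.854e-12)
zeta = 0.032678 V = 32.68 mV

32.68


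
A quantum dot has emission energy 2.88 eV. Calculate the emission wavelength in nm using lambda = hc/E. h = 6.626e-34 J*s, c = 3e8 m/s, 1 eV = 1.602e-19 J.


Convert energy: E = 2.88 eV = 2.88 * 1.602e-19 = 4.61376e-19 J
lambda = h*c / E = 6.626e-34 * 3e8 / 4.61376e-19
lambda = 4.30842e-07 m = 430.8 nm

430.8


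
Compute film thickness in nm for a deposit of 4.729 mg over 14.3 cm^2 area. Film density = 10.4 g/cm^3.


Convert: m = 4.729 mg = 4.7290e-06 kg, A = 14.3 cm^2 = 1.4300e-03 m^2, rho = 10.4 g/cm^3 = 10400 kg/m^3
t = m / (A * rho)
t = 4.7290e-06 / (1.4300e-03 * 10400)
t = 3.1798e-07 m = 318.0 nm

318.0


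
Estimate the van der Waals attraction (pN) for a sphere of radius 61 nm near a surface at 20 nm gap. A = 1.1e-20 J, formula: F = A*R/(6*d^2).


Convert to SI: R = 61 nm = 6.1e-08 m, d = 20 nm = 2e-08 m
F = A * R / (6 * d^2)
F = 1.1e-20 * 6.1e-08 / (6 * (2e-08)^2)
F = 2.79583e-13 N = 0.28 pN

0.28


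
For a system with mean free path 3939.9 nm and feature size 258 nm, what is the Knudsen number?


Knudsen number Kn = lambda / L
Kn = 3939.9 / 258
Kn = 15.2709

15.2709


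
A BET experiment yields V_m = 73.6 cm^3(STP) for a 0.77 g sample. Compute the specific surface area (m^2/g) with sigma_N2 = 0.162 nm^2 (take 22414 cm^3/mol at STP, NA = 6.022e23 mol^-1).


Number of moles in monolayer = V_m / 22414 = 73.6 / 22414 = 0.00328366
Number of molecules = moles * NA = 0.00328366 * 6.022e23
SA = molecules * sigma / mass
SA = (73.6 / 22414) * 6.022e23 * 0.162e-18 / 0.77
SA = 416.0 m^2/g

416.0


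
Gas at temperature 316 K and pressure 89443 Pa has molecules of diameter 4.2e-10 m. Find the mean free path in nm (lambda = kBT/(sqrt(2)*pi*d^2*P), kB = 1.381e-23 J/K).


Mean free path: lambda = kB*T / (sqrt(2) * pi * d^2 * P)
lambda = 1.381e-23 * 316 / (sqrt(2) * pi * (4.2e-10)^2 * 89443)
lambda = 6.22545e-08 m
lambda = 62.25 nm

62.25


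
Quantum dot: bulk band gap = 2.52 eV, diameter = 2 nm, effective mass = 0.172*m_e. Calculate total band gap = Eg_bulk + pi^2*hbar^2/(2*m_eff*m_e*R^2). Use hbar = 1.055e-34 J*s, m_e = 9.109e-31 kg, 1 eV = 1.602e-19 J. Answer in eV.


Radius R = 2/2 nm = 1e-09 m
Confinement energy dE = pi^2 * hbar^2 / (2 * m_eff * m_e * R^2)
dE = pi^2 * (1.055e-34)^2 / (2 * 0.172 * 9.109e-31 * (1e-09)^2) J, divided by 1.602e-19 J/eV
dE = 2.1883 eV
Total band gap = E_g(bulk) + dE = 2.52 + 2.1883 = 4.7083 eV

4.7083


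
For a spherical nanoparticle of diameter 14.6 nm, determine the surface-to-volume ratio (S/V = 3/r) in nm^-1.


Radius r = 14.6/2 = 7.3 nm
S/V = 3 / r = 3 / 7.3
S/V = 0.411 nm^-1

0.411


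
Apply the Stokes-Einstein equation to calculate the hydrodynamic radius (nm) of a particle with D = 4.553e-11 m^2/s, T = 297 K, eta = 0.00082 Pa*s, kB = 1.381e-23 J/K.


Stokes-Einstein: R = kB*T / (6*pi*eta*D)
R = 1.381e-23 * 297 / (6 * pi * 0.00082 * 4.553e-11)
R = 5.82824e-09 m = 5.83 nm

5.83


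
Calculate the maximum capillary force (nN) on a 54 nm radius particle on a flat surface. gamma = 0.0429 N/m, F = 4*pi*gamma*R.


Convert radius: R = 54 nm = 5.4e-08 m
F = 4 * pi * gamma * R
F = 4 * pi * 0.0429 * 5.4e-08
F = 2.91113e-08 N = 29.1113 nN

29.1113


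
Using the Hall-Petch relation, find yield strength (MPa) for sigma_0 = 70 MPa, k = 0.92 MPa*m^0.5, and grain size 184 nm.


d = 184 nm = 1.84e-07 m
sqrt(d) = 0.0004289522
Hall-Petch contribution = k / sqrt(d) = 0.92 / 0.0004289522 = 2144.8 MPa
sigma = sigma_0 + k/sqrt(d) = 70 + 2144.8 = 2214.8 MPa

2214.8


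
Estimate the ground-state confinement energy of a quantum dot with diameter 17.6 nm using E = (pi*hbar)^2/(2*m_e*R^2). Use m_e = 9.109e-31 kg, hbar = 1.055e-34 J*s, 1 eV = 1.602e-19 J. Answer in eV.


Radius R = 17.6/2 = 8.8 nm = 8.8e-09 m
E = (pi * 1.055e-34)^2 / (2 * 9.109e-31 * (8.8e-09)^2)
E(J) = 7.78643e-22
E = E(J) / 1.602e-19 = 0.0049 eV

0.0049


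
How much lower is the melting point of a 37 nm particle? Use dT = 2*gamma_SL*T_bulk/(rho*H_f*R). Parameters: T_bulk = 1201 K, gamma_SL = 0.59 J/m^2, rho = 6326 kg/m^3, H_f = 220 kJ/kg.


Radius R = 37/2 = 18.5 nm = 1.85e-08 m
Convert H_f = 220 kJ/kg = 220000 J/kg
dT = 2 * gamma_SL * T_bulk / (rho * H_f * R)
dT = 2 * 0.59 * 1201 / (6326 * 220000 * 1.85e-08)
dT = 55.0 K

55.0


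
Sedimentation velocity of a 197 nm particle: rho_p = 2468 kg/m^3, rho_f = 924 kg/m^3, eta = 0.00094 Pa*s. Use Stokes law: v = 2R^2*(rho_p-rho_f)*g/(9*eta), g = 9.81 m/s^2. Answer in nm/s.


Radius R = 197/2 nm = 9.85e-08 m
Density difference = 2468 - 924 = 1544 kg/m^3
v = 2 * R^2 * (rho_p - rho_f) * g / (9 * eta)
v = 2 * (9.85e-08)^2 * 1544 * 9.81 / (9 * 0.00094)
v = 3.47415e-08 m/s = 34.7415 nm/s

34.7415


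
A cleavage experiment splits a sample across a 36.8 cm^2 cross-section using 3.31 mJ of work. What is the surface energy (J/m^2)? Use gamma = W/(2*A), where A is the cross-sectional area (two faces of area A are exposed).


Convert: A = 36.8 cm^2 = 0.00368 m^2, W = 3.31 mJ = 0.00331 J
Cleaving exposes two faces of area A, so total new surface = 2*A and gamma = W / (2*A)
gamma = 0.00331 / (2 * 0.00368)
gamma = 0.45 J/m^2

0.45


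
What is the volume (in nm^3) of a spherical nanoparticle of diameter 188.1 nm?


Radius r = 188.1/2 = 94.05 nm
Volume V = (4/3) * pi * r^3
V = (4/3) * pi * (94.05)^3
V = 3484696.9 nm^3

3484696.9


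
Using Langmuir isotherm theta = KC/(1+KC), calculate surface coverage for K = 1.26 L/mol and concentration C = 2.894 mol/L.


Langmuir isotherm: theta = K*C / (1 + K*C)
K*C = 1.26 * 2.894 = 3.64644
theta = 3.64644 / (1 + 3.64644) = 3.64644 / 4.64644
theta = 0.7848

0.7848


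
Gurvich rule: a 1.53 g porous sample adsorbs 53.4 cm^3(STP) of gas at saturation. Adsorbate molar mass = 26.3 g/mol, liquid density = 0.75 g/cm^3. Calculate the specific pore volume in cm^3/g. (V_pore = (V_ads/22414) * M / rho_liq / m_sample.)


Moles adsorbed n = V_ads / 22414 = 53.4 / 22414 = 2.382440e-03 mol
Liquid volume V_liq = n * M / rho_liq = 2.382440e-03 * 26.3 / 0.75 = 0.08354 cm^3
Specific pore volume V_pore = V_liq / m_sample = 0.08354 / 1.53
V_pore = 0.0546 cm^3/g

0.0546


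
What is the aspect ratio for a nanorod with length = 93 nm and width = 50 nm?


Aspect ratio AR = length / diameter
AR = 93 / 50
AR = 1.86

1.86


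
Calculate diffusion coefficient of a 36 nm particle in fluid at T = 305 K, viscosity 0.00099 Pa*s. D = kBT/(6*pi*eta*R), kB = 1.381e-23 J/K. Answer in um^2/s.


Radius R = 36/2 = 18 nm = 1.8e-08 m
D = kB*T / (6*pi*eta*R)
D = 1.381e-23 * 305 / (6 * pi * 0.00099 * 1.8e-08)
D = 1.25396e-11 m^2/s = 12.54 um^2/s

12.54


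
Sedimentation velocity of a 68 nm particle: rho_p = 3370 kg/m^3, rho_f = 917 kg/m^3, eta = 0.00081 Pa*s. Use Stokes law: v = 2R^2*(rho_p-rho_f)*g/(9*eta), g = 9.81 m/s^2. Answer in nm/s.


Radius R = 68/2 nm = 3.4e-08 m
Density difference = 3370 - 917 = 2453 kg/m^3
v = 2 * R^2 * (rho_p - rho_f) * g / (9 * eta)
v = 2 * (3.4e-08)^2 * 2453 * 9.81 / (9 * 0.00081)
v = 7.6318e-09 m/s = 7.6318 nm/s

7.6318


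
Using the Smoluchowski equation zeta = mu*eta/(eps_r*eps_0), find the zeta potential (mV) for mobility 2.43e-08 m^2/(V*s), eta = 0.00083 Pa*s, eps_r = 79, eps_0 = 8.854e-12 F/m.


Smoluchowski equation: zeta = mu * eta / (eps_r * eps_0)
zeta = 2.43e-08 * 0.00083 / (79 * 8.854e-12)
zeta = 0.028835 V = 28.83 mV

28.83


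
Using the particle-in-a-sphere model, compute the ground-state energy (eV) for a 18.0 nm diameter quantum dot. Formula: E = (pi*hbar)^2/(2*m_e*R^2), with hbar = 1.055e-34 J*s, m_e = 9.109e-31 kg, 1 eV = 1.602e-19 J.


Radius R = 18.0/2 = 9 nm = 9e-09 m
E = (pi * 1.055e-34)^2 / (2 * 9.109e-31 * (9e-09)^2)
E(J) = 7.44422e-22
E = E(J) / 1.602e-19 = 0.0046 eV

0.0046


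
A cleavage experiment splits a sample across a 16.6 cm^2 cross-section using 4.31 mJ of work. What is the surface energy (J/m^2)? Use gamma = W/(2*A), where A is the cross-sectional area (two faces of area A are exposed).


Convert: A = 16.6 cm^2 = 0.00166 m^2, W = 4.31 mJ = 0.00431 J
Cleaving exposes two faces of area A, so total new surface = 2*A and gamma = W / (2*A)
gamma = 0.00431 / (2 * 0.00166)
gamma = 1.298 J/m^2

1.298


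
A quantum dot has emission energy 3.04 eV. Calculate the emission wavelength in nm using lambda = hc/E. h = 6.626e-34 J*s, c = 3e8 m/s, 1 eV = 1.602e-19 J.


Convert energy: E = 3.04 eV = 3.04 * 1.602e-19 = 4.87008e-19 J
lambda = h*c / E = 6.626e-34 * 3e8 / 4.87008e-19
lambda = 4.08166e-07 m = 408.2 nm

408.2


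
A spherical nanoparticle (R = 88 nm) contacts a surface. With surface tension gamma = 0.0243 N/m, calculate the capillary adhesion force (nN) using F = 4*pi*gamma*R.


Convert radius: R = 88 nm = 8.8e-08 m
F = 4 * pi * gamma * R
F = 4 * pi * 0.0243 * 8.8e-08
F = 2.68719e-08 N = 26.8719 nN

26.8719


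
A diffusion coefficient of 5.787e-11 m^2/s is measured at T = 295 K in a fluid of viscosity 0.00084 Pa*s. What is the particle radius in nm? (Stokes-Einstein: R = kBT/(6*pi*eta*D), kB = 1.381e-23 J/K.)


Stokes-Einstein: R = kB*T / (6*pi*eta*D)
R = 1.381e-23 * 295 / (6 * pi * 0.00084 * 5.787e-11)
R = 4.44613e-09 m = 4.45 nm

4.45


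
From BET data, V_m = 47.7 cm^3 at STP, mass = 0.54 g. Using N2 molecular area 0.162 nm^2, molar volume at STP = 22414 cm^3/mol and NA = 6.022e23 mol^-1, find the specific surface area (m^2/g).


Number of moles in monolayer = V_m / 22414 = 47.7 / 22414 = 0.00212813
Number of molecules = moles * NA = 0.00212813 * 6.022e23
SA = molecules * sigma / mass
SA = (47.7 / 22414) * 6.022e23 * 0.162e-18 / 0.54
SA = 384.5 m^2/g

384.5


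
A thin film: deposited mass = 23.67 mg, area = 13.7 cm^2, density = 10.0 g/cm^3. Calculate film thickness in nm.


Convert: m = 23.67 mg = 2.3670e-05 kg, A = 13.7 cm^2 = 1.3700e-03 m^2, rho = 10.0 g/cm^3 = 10000 kg/m^3
t = m / (A * rho)
t = 2.3670e-05 / (1.3700e-03 * 10000)
t = 1.7277e-06 m = 1727.7 nm

1727.7


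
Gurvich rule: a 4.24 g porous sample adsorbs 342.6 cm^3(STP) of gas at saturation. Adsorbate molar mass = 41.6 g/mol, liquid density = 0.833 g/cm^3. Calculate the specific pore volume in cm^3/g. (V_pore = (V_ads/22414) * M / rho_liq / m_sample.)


Moles adsorbed n = V_ads / 22414 = 342.6 / 22414 = 1.528509e-02 mol
Liquid volume V_liq = n * M / rho_liq = 1.528509e-02 * 41.6 / 0.833 = 0.76334 cm^3
Specific pore volume V_pore = V_liq / m_sample = 0.76334 / 4.24
V_pore = 0.18 cm^3/g

0.18


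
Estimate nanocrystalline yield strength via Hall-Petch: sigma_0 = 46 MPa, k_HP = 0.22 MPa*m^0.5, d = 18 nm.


d = 18 nm = 1.8e-08 m
sqrt(d) = 0.0001341641
Hall-Petch contribution = k / sqrt(d) = 0.22 / 0.0001341641 = 1639.8 MPa
sigma = sigma_0 + k/sqrt(d) = 46 + 1639.8 = 1685.8 MPa

1685.8


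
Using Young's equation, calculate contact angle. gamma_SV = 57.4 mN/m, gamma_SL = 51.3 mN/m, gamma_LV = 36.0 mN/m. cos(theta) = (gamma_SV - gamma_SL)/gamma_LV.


cos(theta) = (gamma_SV - gamma_SL) / gamma_LV
cos(theta) = (57.4 - 51.3) / 36.0
cos(theta) = 0.169444
theta = arccos(0.169444) = 80.24 degrees

80.24


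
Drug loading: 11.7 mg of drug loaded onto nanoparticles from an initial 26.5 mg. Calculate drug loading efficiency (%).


Drug loading efficiency = (drug loaded / drug initial) * 100
DLE = 11.7 / 26.5 * 100
DLE = 0.4415 * 100
DLE = 44.15%

44.15


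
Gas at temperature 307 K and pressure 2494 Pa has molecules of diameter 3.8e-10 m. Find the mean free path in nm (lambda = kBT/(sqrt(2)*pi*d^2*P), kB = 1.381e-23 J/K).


Mean free path: lambda = kB*T / (sqrt(2) * pi * d^2 * P)
lambda = 1.381e-23 * 307 / (sqrt(2) * pi * (3.8e-10)^2 * 2494)
lambda = 2.64974e-06 m
lambda = 2649.74 nm

2649.74


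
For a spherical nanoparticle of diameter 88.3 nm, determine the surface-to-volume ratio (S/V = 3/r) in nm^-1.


Radius r = 88.3/2 = 44.15 nm
S/V = 3 / r = 3 / 44.15
S/V = 0.068 nm^-1

0.068


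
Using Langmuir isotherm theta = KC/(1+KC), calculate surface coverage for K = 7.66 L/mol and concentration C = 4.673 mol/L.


Langmuir isotherm: theta = K*C / (1 + K*C)
K*C = 7.66 * 4.673 = 35.79518
theta = 35.79518 / (1 + 35.79518) = 35.79518 / 36.79518
theta = 0.9728

0.9728


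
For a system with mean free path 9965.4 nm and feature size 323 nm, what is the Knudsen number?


Knudsen number Kn = lambda / L
Kn = 9965.4 / 323
Kn = 30.8526

30.8526


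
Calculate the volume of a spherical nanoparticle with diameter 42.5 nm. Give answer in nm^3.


Radius r = 42.5/2 = 21.25 nm
Volume V = (4/3) * pi * r^3
V = (4/3) * pi * (21.25)^3
V = 40194.39 nm^3

40194.39


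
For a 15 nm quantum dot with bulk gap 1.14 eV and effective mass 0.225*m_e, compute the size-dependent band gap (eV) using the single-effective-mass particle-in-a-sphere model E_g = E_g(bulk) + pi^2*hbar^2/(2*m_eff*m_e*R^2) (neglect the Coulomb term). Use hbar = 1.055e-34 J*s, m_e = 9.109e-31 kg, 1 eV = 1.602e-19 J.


Radius R = 15/2 nm = 7.5e-09 m
Confinement energy dE = pi^2 * hbar^2 / (2 * m_eff * m_e * R^2)
dE = pi^2 * (1.055e-34)^2 / (2 * 0.225 * 9.109e-31 * (7.5e-09)^2) J, divided by 1.602e-19 J/eV
dE = 0.0297 eV
Total band gap = E_g(bulk) + dE = 1.14 + 0.0297 = 1.1697 eV

1.1697


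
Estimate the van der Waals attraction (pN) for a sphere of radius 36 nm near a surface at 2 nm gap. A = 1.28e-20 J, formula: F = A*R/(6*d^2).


Convert to SI: R = 36 nm = 3.6e-08 m, d = 2 nm = 2e-09 m
F = A * R / (6 * d^2)
F = 1.28e-20 * 3.6e-08 / (6 * (2e-09)^2)
F = 1.92e-11 N = 19.2 pN

19.2


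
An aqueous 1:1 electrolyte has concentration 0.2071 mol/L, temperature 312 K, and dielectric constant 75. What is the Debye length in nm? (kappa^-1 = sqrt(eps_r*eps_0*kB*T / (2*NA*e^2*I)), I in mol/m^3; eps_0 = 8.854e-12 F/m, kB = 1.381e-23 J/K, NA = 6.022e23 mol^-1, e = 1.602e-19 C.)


Ionic strength I = 0.2071 * 1^2 * 1000 = 207.1 mol/m^3
kappa^-1 = sqrt(75 * 8.854e-12 * 1.381e-23 * 312 / (2 * 6.022e23 * (1.602e-19)^2 * 207.1))
kappa^-1 = 0.669 nm

0.669


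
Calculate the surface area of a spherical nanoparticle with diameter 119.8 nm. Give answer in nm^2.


Radius r = 119.8/2 = 59.9 nm
Surface area SA = 4 * pi * r^2
SA = 4 * pi * (59.9)^2
SA = 45088.26 nm^2

45088.26


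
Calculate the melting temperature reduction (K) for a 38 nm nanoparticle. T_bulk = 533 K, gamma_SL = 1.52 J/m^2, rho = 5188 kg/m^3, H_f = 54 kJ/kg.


Radius R = 38/2 = 19 nm = 1.9e-08 m
Convert H_f = 54 kJ/kg = 54000 J/kg
dT = 2 * gamma_SL * T_bulk / (rho * H_f * R)
dT = 2 * 1.52 * 533 / (5188 * 54000 * 1.9e-08)
dT = 304.4 K

304.4


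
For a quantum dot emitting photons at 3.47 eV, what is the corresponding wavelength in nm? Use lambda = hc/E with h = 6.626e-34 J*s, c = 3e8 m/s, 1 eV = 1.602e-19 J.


Convert energy: E = 3.47 eV = 3.47 * 1.602e-19 = 5.55894e-19 J
lambda = h*c / E = 6.626e-34 * 3e8 / 5.55894e-19
lambda = 3.57586e-07 m = 357.6 nm

357.6


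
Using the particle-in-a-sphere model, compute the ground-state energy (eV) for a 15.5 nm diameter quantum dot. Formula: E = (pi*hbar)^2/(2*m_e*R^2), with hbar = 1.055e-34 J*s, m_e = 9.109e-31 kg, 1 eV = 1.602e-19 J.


Radius R = 15.5/2 = 7.75 nm = 7.75e-09 m
E = (pi * 1.055e-34)^2 / (2 * 9.109e-31 * (7.75e-09)^2)
E(J) = 1.00392e-21
E = E(J) / 1.602e-19 = 0.0063 eV

0.0063


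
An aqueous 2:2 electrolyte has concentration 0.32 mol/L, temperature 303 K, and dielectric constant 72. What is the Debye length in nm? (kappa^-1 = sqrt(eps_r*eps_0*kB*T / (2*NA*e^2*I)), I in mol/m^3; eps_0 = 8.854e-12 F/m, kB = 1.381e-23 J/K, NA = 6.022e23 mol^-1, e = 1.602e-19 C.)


Ionic strength I = 0.32 * 2^2 * 1000 = 1280 mol/m^3
kappa^-1 = sqrt(72 * 8.854e-12 * 1.381e-23 * 303 / (2 * 6.022e23 * (1.602e-19)^2 * 1280))
kappa^-1 = 0.26 nm

0.26


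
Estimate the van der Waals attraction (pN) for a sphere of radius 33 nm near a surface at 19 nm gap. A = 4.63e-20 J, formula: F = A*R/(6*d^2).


Convert to SI: R = 33 nm = 3.3e-08 m, d = 19 nm = 1.9e-08 m
F = A * R / (6 * d^2)
F = 4.63e-20 * 3.3e-08 / (6 * (1.9e-08)^2)
F = 7.05402e-13 N = 0.705 pN

0.705


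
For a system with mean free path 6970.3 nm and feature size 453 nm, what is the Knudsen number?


Knudsen number Kn = lambda / L
Kn = 6970.3 / 453
Kn = 15.387

15.387


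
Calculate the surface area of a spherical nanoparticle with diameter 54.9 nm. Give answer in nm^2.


Radius r = 54.9/2 = 27.45 nm
Surface area SA = 4 * pi * r^2
SA = 4 * pi * (27.45)^2
SA = 9468.79 nm^2

9468.79


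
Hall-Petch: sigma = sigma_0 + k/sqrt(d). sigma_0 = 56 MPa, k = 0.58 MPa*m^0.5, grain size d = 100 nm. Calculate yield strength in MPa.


d = 100 nm = 1e-07 m
sqrt(d) = 0.0003162278
Hall-Petch contribution = k / sqrt(d) = 0.58 / 0.0003162278 = 1834.1 MPa
sigma = sigma_0 + k/sqrt(d) = 56 + 1834.1 = 1890.1 MPa

1890.1


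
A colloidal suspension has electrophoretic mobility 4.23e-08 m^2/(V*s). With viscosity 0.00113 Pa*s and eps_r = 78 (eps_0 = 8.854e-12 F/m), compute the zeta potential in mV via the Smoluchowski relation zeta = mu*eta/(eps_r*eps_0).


Smoluchowski equation: zeta = mu * eta / (eps_r * eps_0)
zeta = 4.23e-08 * 0.00113 / (78 * 8.854e-12)
zeta = 0.069213 V = 69.21 mV

69.21


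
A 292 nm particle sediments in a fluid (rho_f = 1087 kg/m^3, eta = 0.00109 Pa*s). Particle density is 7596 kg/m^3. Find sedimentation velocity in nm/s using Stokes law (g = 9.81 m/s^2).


Radius R = 292/2 nm = 1.46e-07 m
Density difference = 7596 - 1087 = 6509 kg/m^3
v = 2 * R^2 * (rho_p - rho_f) * g / (9 * eta)
v = 2 * (1.46e-07)^2 * 6509 * 9.81 / (9 * 0.00109)
v = 2.77492e-07 m/s = 277.4917 nm/s

277.4917


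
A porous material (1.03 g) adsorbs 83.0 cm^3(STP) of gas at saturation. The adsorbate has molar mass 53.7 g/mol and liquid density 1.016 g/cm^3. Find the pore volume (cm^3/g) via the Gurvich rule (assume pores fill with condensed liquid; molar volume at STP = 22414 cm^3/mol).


Moles adsorbed n = V_ads / 22414 = 83.0 / 22414 = 3.703043e-03 mol
Liquid volume V_liq = n * M / rho_liq = 3.703043e-03 * 53.7 / 1.016 = 0.19572 cm^3
Specific pore volume V_pore = V_liq / m_sample = 0.19572 / 1.03
V_pore = 0.19 cm^3/g

0.19


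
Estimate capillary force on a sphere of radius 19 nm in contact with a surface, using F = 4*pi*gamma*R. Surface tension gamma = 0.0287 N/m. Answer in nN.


Convert radius: R = 19 nm = 1.9e-08 m
F = 4 * pi * gamma * R
F = 4 * pi * 0.0287 * 1.9e-08
F = 6.85244e-09 N = 6.8524 nN

6.8524


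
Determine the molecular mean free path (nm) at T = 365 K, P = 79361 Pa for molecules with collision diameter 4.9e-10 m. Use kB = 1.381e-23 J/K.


Mean free path: lambda = kB*T / (sqrt(2) * pi * d^2 * P)
lambda = 1.381e-23 * 365 / (sqrt(2) * pi * (4.9e-10)^2 * 79361)
lambda = 5.95419e-08 m
lambda = 59.54 nm

59.54


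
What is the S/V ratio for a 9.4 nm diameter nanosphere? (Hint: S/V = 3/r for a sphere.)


Radius r = 9.4/2 = 4.7 nm
S/V = 3 / r = 3 / 4.7
S/V = 0.6383 nm^-1

0.6383


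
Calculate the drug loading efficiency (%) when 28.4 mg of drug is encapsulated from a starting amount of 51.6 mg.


Drug loading efficiency = (drug loaded / drug initial) * 100
DLE = 28.4 / 51.6 * 100
DLE = 0.5504 * 100
DLE = 55.04%

55.04


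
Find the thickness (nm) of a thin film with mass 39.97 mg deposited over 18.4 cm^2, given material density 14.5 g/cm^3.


Convert: m = 39.97 mg = 3.9970e-05 kg, A = 18.4 cm^2 = 1.8400e-03 m^2, rho = 14.5 g/cm^3 = 14500 kg/m^3
t = m / (A * rho)
t = 3.9970e-05 / (1.8400e-03 * 14500)
t = 1.4981e-06 m = 1498.1 nm

1498.1


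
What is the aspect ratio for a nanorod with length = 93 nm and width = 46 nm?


Aspect ratio AR = length / diameter
AR = 93 / 46
AR = 2.02

2.02


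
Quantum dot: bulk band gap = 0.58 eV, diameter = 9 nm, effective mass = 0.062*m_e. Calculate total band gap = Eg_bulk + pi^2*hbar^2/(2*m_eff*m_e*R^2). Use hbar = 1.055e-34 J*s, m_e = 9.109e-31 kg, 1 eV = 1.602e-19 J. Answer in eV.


Radius R = 9/2 nm = 4.5e-09 m
Confinement energy dE = pi^2 * hbar^2 / (2 * m_eff * m_e * R^2)
dE = pi^2 * (1.055e-34)^2 / (2 * 0.062 * 9.109e-31 * (4.5e-09)^2) J, divided by 1.602e-19 J/eV
dE = 0.2998 eV
Total band gap = E_g(bulk) + dE = 0.58 + 0.2998 = 0.8798 eV

0.8798


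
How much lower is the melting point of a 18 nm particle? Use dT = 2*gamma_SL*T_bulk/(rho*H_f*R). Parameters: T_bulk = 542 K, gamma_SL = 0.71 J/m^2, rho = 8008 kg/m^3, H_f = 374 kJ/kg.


Radius R = 18/2 = 9 nm = 9e-09 m
Convert H_f = 374 kJ/kg = 374000 J/kg
dT = 2 * gamma_SL * T_bulk / (rho * H_f * R)
dT = 2 * 0.71 * 542 / (8008 * 374000 * 9e-09)
dT = 28.6 K

28.6


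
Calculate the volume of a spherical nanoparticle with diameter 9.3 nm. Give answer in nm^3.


Radius r = 9.3/2 = 4.65 nm
Volume V = (4/3) * pi * r^3
V = (4/3) * pi * (4.65)^3
V = 421.16 nm^3

421.16


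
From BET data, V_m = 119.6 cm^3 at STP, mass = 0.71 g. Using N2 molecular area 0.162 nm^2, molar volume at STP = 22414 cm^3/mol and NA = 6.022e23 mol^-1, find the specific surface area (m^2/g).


Number of moles in monolayer = V_m / 22414 = 119.6 / 22414 = 0.00533595
Number of molecules = moles * NA = 0.00533595 * 6.022e23
SA = molecules * sigma / mass
SA = (119.6 / 22414) * 6.022e23 * 0.162e-18 / 0.71
SA = 733.2 m^2/g

733.2


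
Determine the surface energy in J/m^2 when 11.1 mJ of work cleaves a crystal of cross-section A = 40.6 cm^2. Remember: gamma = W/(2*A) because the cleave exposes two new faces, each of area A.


Convert: A = 40.6 cm^2 = 0.00406 m^2, W = 11.1 mJ = 0.0111 J
Cleaving exposes two faces of area A, so total new surface = 2*A and gamma = W / (2*A)
gamma = 0.0111 / (2 * 0.00406)
gamma = 1.367 J/m^2

1.367


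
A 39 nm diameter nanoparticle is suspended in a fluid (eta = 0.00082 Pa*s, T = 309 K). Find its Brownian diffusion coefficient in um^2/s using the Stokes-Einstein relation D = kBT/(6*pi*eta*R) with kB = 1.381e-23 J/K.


Radius R = 39/2 = 19.5 nm = 1.95e-08 m
D = kB*T / (6*pi*eta*R)
D = 1.381e-23 * 309 / (6 * pi * 0.00082 * 1.95e-08)
D = 1.4158e-11 m^2/s = 14.158 um^2/s

14.158


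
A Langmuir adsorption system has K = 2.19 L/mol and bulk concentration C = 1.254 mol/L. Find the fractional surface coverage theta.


Langmuir isotherm: theta = K*C / (1 + K*C)
K*C = 2.19 * 1.254 = 2.74626
theta = 2.74626 / (1 + 2.74626) = 2.74626 / 3.74626
theta = 0.7331

0.7331


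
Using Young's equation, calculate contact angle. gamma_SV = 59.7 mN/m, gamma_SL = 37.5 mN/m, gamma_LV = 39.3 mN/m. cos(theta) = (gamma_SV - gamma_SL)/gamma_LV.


cos(theta) = (gamma_SV - gamma_SL) / gamma_LV
cos(theta) = (59.7 - 37.5) / 39.3
cos(theta) = 0.564885
theta = arccos(0.564885) = 55.61 degrees

55.61


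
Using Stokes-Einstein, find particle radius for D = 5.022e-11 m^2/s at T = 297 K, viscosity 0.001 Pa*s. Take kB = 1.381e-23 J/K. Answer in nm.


Stokes-Einstein: R = kB*T / (6*pi*eta*D)
R = 1.381e-23 * 297 / (6 * pi * 0.001 * 5.022e-11)
R = 4.33284e-09 m = 4.33 nm

4.33


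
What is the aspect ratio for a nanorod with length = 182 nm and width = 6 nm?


Aspect ratio AR = length / diameter
AR = 182 / 6
AR = 30.33

30.33


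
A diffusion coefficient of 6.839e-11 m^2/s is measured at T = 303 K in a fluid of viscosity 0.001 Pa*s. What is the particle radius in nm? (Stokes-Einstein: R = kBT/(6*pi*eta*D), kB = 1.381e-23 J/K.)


Stokes-Einstein: R = kB*T / (6*pi*eta*D)
R = 1.381e-23 * 303 / (6 * pi * 0.001 * 6.839e-11)
R = 3.24596e-09 m = 3.25 nm

3.25


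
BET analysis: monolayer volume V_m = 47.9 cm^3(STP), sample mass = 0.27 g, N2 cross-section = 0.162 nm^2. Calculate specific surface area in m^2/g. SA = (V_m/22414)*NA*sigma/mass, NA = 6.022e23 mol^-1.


Number of moles in monolayer = V_m / 22414 = 47.9 / 22414 = 0.00213706
Number of molecules = moles * NA = 0.00213706 * 6.022e23
SA = molecules * sigma / mass
SA = (47.9 / 22414) * 6.022e23 * 0.162e-18 / 0.27
SA = 772.2 m^2/g

772.2


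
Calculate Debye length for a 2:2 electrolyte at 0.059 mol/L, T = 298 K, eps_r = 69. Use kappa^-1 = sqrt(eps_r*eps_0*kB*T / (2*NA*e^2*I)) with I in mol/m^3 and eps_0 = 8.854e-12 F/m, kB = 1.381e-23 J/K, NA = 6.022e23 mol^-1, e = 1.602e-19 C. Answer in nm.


Ionic strength I = 0.059 * 2^2 * 1000 = 236 mol/m^3
kappa^-1 = sqrt(69 * 8.854e-12 * 1.381e-23 * 298 / (2 * 6.022e23 * (1.602e-19)^2 * 236))
kappa^-1 = 0.587 nm

0.587


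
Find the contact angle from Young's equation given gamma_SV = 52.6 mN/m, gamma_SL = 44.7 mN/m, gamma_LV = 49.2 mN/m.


cos(theta) = (gamma_SV - gamma_SL) / gamma_LV
cos(theta) = (52.6 - 44.7) / 49.2
cos(theta) = 0.160569
theta = arccos(0.160569) = 80.76 degrees

80.76


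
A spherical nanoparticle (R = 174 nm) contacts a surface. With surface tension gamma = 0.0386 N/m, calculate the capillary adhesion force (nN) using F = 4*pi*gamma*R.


Convert radius: R = 174 nm = 1.74e-07 m
F = 4 * pi * gamma * R
F = 4 * pi * 0.0386 * 1.74e-07
F = 8.44008e-08 N = 84.4008 nN

84.4008


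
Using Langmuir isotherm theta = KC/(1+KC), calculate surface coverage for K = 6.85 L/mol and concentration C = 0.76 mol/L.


Langmuir isotherm: theta = K*C / (1 + K*C)
K*C = 6.85 * 0.76 = 5.206
theta = 5.206 / (1 + 5.206) = 5.206 / 6.206
theta = 0.8389

0.8389


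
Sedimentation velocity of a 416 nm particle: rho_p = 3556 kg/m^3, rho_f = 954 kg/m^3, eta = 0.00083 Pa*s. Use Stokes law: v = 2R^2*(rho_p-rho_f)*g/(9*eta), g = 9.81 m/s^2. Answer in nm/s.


Radius R = 416/2 nm = 2.08e-07 m
Density difference = 3556 - 954 = 2602 kg/m^3
v = 2 * R^2 * (rho_p - rho_f) * g / (9 * eta)
v = 2 * (2.08e-07)^2 * 2602 * 9.81 / (9 * 0.00083)
v = 2.95673e-07 m/s = 295.6735 nm/s

295.6735


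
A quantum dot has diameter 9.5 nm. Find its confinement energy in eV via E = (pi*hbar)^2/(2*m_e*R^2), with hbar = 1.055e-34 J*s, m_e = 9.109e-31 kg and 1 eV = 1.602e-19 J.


Radius R = 9.5/2 = 4.75 nm = 4.75e-09 m
E = (pi * 1.055e-34)^2 / (2 * 9.109e-31 * (4.75e-09)^2)
E(J) = 2.67249e-21
E = E(J) / 1.602e-19 = 0.0167 eV

0.0167


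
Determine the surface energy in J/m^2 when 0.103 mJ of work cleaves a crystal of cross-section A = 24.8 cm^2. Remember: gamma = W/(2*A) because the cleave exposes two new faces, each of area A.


Convert: A = 24.8 cm^2 = 0.00248 m^2, W = 0.103 mJ = 0.000103 J
Cleaving exposes two faces of area A, so total new surface = 2*A and gamma = W / (2*A)
gamma = 0.000103 / (2 * 0.00248)
gamma = 0.021 J/m^2

0.021


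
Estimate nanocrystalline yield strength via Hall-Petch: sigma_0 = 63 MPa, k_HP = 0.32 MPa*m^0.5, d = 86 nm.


d = 86 nm = 8.6e-08 m
sqrt(d) = 0.0002932576
Hall-Petch contribution = k / sqrt(d) = 0.32 / 0.0002932576 = 1091.2 MPa
sigma = sigma_0 + k/sqrt(d) = 63 + 1091.2 = 1154.2 MPa

1154.2


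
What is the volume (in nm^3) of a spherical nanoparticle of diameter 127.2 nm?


Radius r = 127.2/2 = 63.6 nm
Volume V = (4/3) * pi * r^3
V = (4/3) * pi * (63.6)^3
V = 1077605.89 nm^3

1077605.89


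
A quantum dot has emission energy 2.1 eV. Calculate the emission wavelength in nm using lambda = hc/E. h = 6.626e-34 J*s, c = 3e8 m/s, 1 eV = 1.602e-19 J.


Convert energy: E = 2.1 eV = 2.1 * 1.602e-19 = 3.3642e-19 J
lambda = h*c / E = 6.626e-34 * 3e8 / 3.3642e-19
lambda = 5.90869e-07 m = 590.9 nm

590.9


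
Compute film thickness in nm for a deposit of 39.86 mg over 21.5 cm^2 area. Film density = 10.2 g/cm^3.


Convert: m = 39.86 mg = 3.9860e-05 kg, A = 21.5 cm^2 = 2.1500e-03 m^2, rho = 10.2 g/cm^3 = 10200 kg/m^3
t = m / (A * rho)
t = 3.9860e-05 / (2.1500e-03 * 10200)
t = 1.8176e-06 m = 1817.6 nm

1817.6


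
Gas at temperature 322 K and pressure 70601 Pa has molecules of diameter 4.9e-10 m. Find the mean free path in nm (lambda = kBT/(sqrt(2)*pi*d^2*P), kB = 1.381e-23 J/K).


Mean free path: lambda = kB*T / (sqrt(2) * pi * d^2 * P)
lambda = 1.381e-23 * 322 / (sqrt(2) * pi * (4.9e-10)^2 * 70601)
lambda = 5.90448e-08 m
lambda = 59.04 nm

59.04


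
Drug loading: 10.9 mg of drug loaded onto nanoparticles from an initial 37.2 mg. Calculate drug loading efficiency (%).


Drug loading efficiency = (drug loaded / drug initial) * 100
DLE = 10.9 / 37.2 * 100
DLE = 0.293 * 100
DLE = 29.3%

29.3


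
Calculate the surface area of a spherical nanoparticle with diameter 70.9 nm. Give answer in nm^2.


Radius r = 70.9/2 = 35.45 nm
Surface area SA = 4 * pi * r^2
SA = 4 * pi * (35.45)^2
SA = 15792.19 nm^2

15792.19


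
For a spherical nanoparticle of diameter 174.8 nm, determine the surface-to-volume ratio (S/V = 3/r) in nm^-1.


Radius r = 174.8/2 = 87.4 nm
S/V = 3 / r = 3 / 87.4
S/V = 0.0343 nm^-1

0.0343


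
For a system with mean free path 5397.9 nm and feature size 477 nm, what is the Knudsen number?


Knudsen number Kn = lambda / L
Kn = 5397.9 / 477
Kn = 11.3164

11.3164


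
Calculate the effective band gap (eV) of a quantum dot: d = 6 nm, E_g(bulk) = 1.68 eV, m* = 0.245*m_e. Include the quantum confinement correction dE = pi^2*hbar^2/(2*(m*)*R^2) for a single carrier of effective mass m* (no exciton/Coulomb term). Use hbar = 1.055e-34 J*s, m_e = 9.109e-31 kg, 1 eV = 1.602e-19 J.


Radius R = 6/2 nm = 3e-09 m
Confinement energy dE = pi^2 * hbar^2 / (2 * m_eff * m_e * R^2)
dE = pi^2 * (1.055e-34)^2 / (2 * 0.245 * 9.109e-31 * (3e-09)^2) J, divided by 1.602e-19 J/eV
dE = 0.1707 eV
Total band gap = E_g(bulk) + dE = 1.68 + 0.1707 = 1.8507 eV

1.8507
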